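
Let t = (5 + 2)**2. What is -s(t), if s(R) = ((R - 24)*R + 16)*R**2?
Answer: -2979641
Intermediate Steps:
t = 49 (t = 7**2 = 49)
s(R) = R**2*(16 + R*(-24 + R)) (s(R) = ((-24 + R)*R + 16)*R**2 = (R*(-24 + R) + 16)*R**2 = (16 + R*(-24 + R))*R**2 = R**2*(16 + R*(-24 + R)))
-s(t) = -49**2*(16 + 49**2 - 24*49) = -2401*(16 + 2401 - 1176) = -2401*1241 = -1*2979641 = -2979641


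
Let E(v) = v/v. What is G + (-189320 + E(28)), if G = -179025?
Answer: -368344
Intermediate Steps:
E(v) = 1
G + (-189320 + E(28)) = -179025 + (-189320 + 1) = -179025 - 189319 = -368344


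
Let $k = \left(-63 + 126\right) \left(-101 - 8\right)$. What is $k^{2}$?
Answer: $47155689$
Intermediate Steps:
$k = -6867$ ($k = 63 \left(-109\right) = -6867$)
$k^{2} = \left(-6867\right)^{2} = 47155689$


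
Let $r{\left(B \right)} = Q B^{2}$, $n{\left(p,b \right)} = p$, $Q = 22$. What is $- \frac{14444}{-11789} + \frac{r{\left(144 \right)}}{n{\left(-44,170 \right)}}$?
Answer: $- \frac{122213908}{11789} \approx -10367.0$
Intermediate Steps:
$r{\left(B \right)} = 22 B^{2}$
$- \frac{14444}{-11789} + \frac{r{\left(144 \right)}}{n{\left(-44,170 \right)}} = - \frac{14444}{-11789} + \frac{22 \cdot 144^{2}}{-44} = \left(-14444\right) \left(- \frac{1}{11789}\right) + 22 \cdot 20736 \left(- \frac{1}{44}\right) = \frac{14444}{11789} + 456192 \left(- \frac{1}{44}\right) = \frac{14444}{11789} - 10368 = - \frac{122213908}{11789}$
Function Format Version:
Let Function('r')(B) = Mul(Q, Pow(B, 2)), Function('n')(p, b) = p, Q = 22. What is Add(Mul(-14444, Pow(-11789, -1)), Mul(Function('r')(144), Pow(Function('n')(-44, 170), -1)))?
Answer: Rational(-122213908, 11789) ≈ -10367.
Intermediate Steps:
Function('r')(B) = Mul(22, Pow(B, 2))
Add(Mul(-14444, Pow(-11789, -1)), Mul(Function('r')(144), Pow(Function('n')(-44, 170), -1))) = Add(Mul(-14444, Pow(-11789, -1)), Mul(Mul(22, Pow(144, 2)), Pow(-44, -1))) = Add(Mul(-14444, Rational(-1, 11789)), Mul(Mul(22, 20736), Rational(-1, 44))) = Add(Rational(14444, 11789), Mul(456192, Rational(-1, 44))) = Add(Rational(14444, 11789), -10368) = Rational(-122213908, 11789)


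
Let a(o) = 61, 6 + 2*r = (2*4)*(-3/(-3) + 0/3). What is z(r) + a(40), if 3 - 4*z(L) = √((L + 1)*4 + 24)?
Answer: 247/4 - √2 ≈ 60.336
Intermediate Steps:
r = 1 (r = -3 + ((2*4)*(-3/(-3) + 0/3))/2 = -3 + (8*(-3*(-⅓) + 0*(⅓)))/2 = -3 + (8*(1 + 0))/2 = -3 + (8*1)/2 = -3 + (½)*8 = -3 + 4 = 1)
z(L) = ¾ - √(28 + 4*L)/4 (z(L) = ¾ - √((L + 1)*4 + 24)/4 = ¾ - √((1 + L)*4 + 24)/4 = ¾ - √((4 + 4*L) + 24)/4 = ¾ - √(28 + 4*L)/4)
z(r) + a(40) = (¾ - √(7 + 1)/2) + 61 = (¾ - √2) + 61 = 247/4 - √2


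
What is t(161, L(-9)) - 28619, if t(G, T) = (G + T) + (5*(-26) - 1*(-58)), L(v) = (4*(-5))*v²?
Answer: -30150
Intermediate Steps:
L(v) = -20*v²
t(G, T) = -72 + G + T (t(G, T) = (G + T) + (-130 + 58) = (G + T) - 72 = -72 + G + T)
t(161, L(-9)) - 28619 = (-72 + 161 - 20*(-9)²) - 28619 = (-72 + 161 - 20*81) - 28619 = (-72 + 161 - 1620) - 28619 = -1531 - 28619 = -30150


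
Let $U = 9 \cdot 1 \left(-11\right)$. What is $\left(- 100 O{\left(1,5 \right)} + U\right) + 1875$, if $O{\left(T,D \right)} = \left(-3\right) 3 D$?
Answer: $6276$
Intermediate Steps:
$O{\left(T,D \right)} = - 9 D$
$U = -99$ ($U = 9 \left(-11\right) = -99$)
$\left(- 100 O{\left(1,5 \right)} + U\right) + 1875 = \left(- 100 \left(\left(-9\right) 5\right) - 99\right) + 1875 = \left(\left(-100\right) \left(-45\right) - 99\right) + 1875 = \left(4500 - 99\right) + 1875 = 4401 + 1875 = 6276$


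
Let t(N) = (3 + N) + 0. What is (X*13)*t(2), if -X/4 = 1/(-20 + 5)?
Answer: 52/3 ≈ 17.333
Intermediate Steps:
t(N) = 3 + N
X = 4/15 (X = -4/(-20 + 5) = -4/(-15) = -4*(-1/15) = 4/15 ≈ 0.26667)
(X*13)*t(2) = ((4/15)*13)*(3 + 2) = (52/15)*5 = 52/3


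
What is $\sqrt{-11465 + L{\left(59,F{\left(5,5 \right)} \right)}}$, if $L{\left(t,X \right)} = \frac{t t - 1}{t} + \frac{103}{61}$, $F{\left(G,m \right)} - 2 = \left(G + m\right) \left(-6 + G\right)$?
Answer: $\frac{i \sqrt{147717996622}}{3599} \approx 106.79 i$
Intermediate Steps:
$F{\left(G,m \right)} = 2 + \left(-6 + G\right) \left(G + m\right)$ ($F{\left(G,m \right)} = 2 + \left(G + m\right) \left(-6 + G\right) = 2 + \left(-6 + G\right) \left(G + m\right)$)
$L{\left(t,X \right)} = \frac{103}{61} + \frac{-1 + t^{2}}{t}$ ($L{\left(t,X \right)} = \frac{t^{2} - 1}{t} + 103 \cdot \frac{1}{61} = \frac{-1 + t^{2}}{t} + \frac{103}{61} = \frac{103}{61} + \frac{-1 + t^{2}}{t}$)
$\sqrt{-11465 + L{\left(59,F{\left(5,5 \right)} \right)}} = \sqrt{-11465 + \left(\frac{103}{61} + 59 - \frac{1}{59}\right)} = \sqrt{-11465 + \frac{218357}{3599}} = \sqrt{- \frac{41044178}{3599}} = \frac{i \sqrt{147717996622}}{3599}$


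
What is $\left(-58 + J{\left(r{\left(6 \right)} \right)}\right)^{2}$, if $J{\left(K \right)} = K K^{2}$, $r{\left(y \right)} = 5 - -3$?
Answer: $206116$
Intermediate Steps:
$r{\left(y \right)} = 8$ ($r{\left(y \right)} = 5 + 3 = 8$)
$J{\left(K \right)} = K^{3}$
$\left(-58 + J{\left(r{\left(6 \right)} \right)}\right)^{2} = \left(-58 + 8^{3}\right)^{2} = \left(-58 + 512\right)^{2} = 454^{2} = 206116$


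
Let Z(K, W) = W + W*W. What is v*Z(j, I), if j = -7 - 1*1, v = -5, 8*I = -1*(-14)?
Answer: -385/16 ≈ -24.063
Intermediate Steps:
I = 7/4 (I = (-1*(-14))/8 = (⅛)*14 = 7/4 ≈ 1.7500)
j = -8 (j = -7 - 1 = -8)
Z(K, W) = W + W²
v*Z(j, I) = -35*(1 + 7/4)/4 = -35*11/(4*4) = -5*77/16 = -385/16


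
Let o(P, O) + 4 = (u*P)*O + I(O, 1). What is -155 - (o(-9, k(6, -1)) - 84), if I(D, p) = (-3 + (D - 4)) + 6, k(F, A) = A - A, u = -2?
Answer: -66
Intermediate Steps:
k(F, A) = 0
I(D, p) = -1 + D (I(D, p) = (-3 + (-4 + D)) + 6 = (-7 + D) + 6 = -1 + D)
o(P, O) = -5 + O - 2*O*P (o(P, O) = -4 + ((-2*P)*O + (-1 + O)) = -4 + (-2*O*P + (-1 + O)) = -4 + (-1 + O - 2*O*P) = -5 + O - 2*O*P)
-155 - (o(-9, k(6, -1)) - 84) = -155 - ((-5 + 0 - 2*0*(-9)) - 84) = -155 - ((-5 + 0 + 0) - 84) = -155 - (-5 - 84) = -155 - 1*(-89) = -155 + 89 = -66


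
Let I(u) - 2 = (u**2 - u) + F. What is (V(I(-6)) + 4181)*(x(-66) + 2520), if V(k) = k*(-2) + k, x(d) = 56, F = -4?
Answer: 10667216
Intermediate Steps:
I(u) = -2 + u**2 - u (I(u) = 2 + ((u**2 - u) - 4) = 2 + (-4 + u**2 - u) = -2 + u**2 - u)
V(k) = -k (V(k) = -2*k + k = -k)
(V(I(-6)) + 4181)*(x(-66) + 2520) = (-(-2 + (-6)**2 - 1*(-6)) + 4181)*(56 + 2520) = (-(-2 + 36 + 6) + 4181)*2576 = (-1*40 + 4181)*2576 = (-40 + 4181)*2576 = 4141*2576 = 10667216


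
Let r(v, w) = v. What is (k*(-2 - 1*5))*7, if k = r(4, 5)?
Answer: -196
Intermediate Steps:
k = 4
(k*(-2 - 1*5))*7 = (4*(-2 - 1*5))*7 = (4*(-2 - 5))*7 = (4*(-7))*7 = -28*7 = -196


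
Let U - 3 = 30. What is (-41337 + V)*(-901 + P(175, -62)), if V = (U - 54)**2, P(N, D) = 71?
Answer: 33943680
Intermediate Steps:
U = 33 (U = 3 + 30 = 33)
V = 441 (V = (33 - 54)**2 = (-21)**2 = 441)
(-41337 + V)*(-901 + P(175, -62)) = (-41337 + 441)*(-901 + 71) = -40896*(-830) = 33943680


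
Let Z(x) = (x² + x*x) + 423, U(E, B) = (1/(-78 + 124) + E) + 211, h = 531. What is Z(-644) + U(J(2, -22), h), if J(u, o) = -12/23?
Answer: 1660211/2 ≈ 8.3011e+5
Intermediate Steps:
J(u, o) = -12/23 (J(u, o) = -12*1/23 = -12/23)
U(E, B) = 9707/46 + E (U(E, B) = (1/46 + E) + 211 = 9707/46 + E)
Z(x) = 423 + 2*x² (Z(x) = (x² + x²) + 423 = 2*x² + 423 = 423 + 2*x²)
Z(-644) + U(J(2, -22), h) = (423 + 2*(-644)²) + (9707/46 - 12/23) = (423 + 2*414736) + 421/2 = (423 + 829472) + 421/2 = 829895 + 421/2 = 1660211/2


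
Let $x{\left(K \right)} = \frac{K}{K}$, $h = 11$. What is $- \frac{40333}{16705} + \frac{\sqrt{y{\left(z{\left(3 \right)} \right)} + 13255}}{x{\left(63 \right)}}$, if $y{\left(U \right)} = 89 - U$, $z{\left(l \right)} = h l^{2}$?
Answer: $- \frac{40333}{16705} + \sqrt{13245} \approx 112.67$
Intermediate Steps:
$x{\left(K \right)} = 1$
$z{\left(l \right)} = 11 l^{2}$
$- \frac{40333}{16705} + \frac{\sqrt{y{\left(z{\left(3 \right)} \right)} + 13255}}{x{\left(63 \right)}} = - \frac{40333}{16705} + \frac{\sqrt{\left(89 - 11 \cdot 3^{2}\right) + 13255}}{1} = \left(-40333\right) \frac{1}{16705} + \sqrt{\left(89 - 11 \cdot 9\right) + 13255} \cdot 1 = - \frac{40333}{16705} + \sqrt{\left(89 - 99\right) + 13255} \cdot 1 = - \frac{40333}{16705} + \sqrt{-10 + 13255} \cdot 1 = - \frac{40333}{16705} + \sqrt{13245} \cdot 1 = - \frac{40333}{16705} + \sqrt{13245}$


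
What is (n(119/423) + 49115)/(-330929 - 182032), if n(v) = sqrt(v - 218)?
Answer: -49115/512961 - I*sqrt(4328465)/72327501 ≈ -0.095748 - 2.8765e-5*I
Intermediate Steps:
n(v) = sqrt(-218 + v)
(n(119/423) + 49115)/(-330929 - 182032) = (sqrt(-218 + 119/423) + 49115)/(-330929 - 182032) = (sqrt(-218 + 119*(1/423)) + 49115)/(-512961) = (sqrt(-218 + 119/423) + 49115)*(-1/512961) = (sqrt(-92095/423) + 49115)*(-1/512961) = (I*sqrt(4328465)/141 + 49115)*(-1/512961) = (49115 + I*sqrt(4328465)/141)*(-1/512961) = -49115/512961 - I*sqrt(4328465)/72327501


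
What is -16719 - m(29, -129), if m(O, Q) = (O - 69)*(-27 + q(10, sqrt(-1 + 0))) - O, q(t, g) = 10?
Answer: -17370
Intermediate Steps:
m(O, Q) = 1173 - 18*O (m(O, Q) = (O - 69)*(-27 + 10) - O = (-69 + O)*(-17) - O = (1173 - 17*O) - O = 1173 - 18*O)
-16719 - m(29, -129) = -16719 - (1173 - 18*29) = -16719 - (1173 - 522) = -16719 - 1*651 = -16719 - 651 = -17370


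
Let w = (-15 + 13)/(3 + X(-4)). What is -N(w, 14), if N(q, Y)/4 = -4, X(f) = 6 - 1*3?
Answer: 16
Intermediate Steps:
X(f) = 3 (X(f) = 6 - 3 = 3)
w = -⅓ (w = (-15 + 13)/(3 + 3) = -2/6 = -2*⅙ = -⅓ ≈ -0.33333)
N(q, Y) = -16 (N(q, Y) = 4*(-4) = -16)
-N(w, 14) = -1*(-16) = 16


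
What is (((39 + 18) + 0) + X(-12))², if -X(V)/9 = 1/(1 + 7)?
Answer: 199809/64 ≈ 3122.0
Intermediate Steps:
X(V) = -9/8 (X(V) = -9/(1 + 7) = -9/8)
(((39 + 18) + 0) + X(-12))² = (((39 + 18) + 0) - 9/8)² = ((57 + 0) - 9/8)² = (57 - 9/8)² = (447/8)² = 199809/64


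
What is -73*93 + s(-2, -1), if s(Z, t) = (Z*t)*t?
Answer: -6791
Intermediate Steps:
s(Z, t) = Z*t²
-73*93 + s(-2, -1) = -73*93 - 2*(-1)² = -6789 - 2*1 = -6789 - 2 = -6791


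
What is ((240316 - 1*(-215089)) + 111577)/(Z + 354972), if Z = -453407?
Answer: -566982/98435 ≈ -5.7600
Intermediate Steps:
((240316 - 1*(-215089)) + 111577)/(Z + 354972) = ((240316 - 1*(-215089)) + 111577)/(-453407 + 354972) = ((240316 + 215089) + 111577)/(-98435) = (455405 + 111577)*(-1/98435) = 566982*(-1/98435) = -566982/98435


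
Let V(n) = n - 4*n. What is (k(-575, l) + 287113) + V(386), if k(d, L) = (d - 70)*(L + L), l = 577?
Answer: -458375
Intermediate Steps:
k(d, L) = 2*L*(-70 + d) (k(d, L) = (-70 + d)*(2*L) = 2*L*(-70 + d))
V(n) = -3*n
(k(-575, l) + 287113) + V(386) = (2*577*(-70 - 575) + 287113) - 3*386 = (2*577*(-645) + 287113) - 1158 = (-744330 + 287113) - 1158 = -457217 - 1158 = -458375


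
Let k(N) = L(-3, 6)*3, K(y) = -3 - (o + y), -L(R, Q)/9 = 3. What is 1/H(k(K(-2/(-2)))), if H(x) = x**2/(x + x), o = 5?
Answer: -2/81 ≈ -0.024691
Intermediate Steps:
L(R, Q) = -27 (L(R, Q) = -9*3 = -27)
K(y) = -8 - y (K(y) = -3 - (5 + y) = -3 + (-5 - y) = -8 - y)
k(N) = -81 (k(N) = -27*3 = -81)
H(x) = x/2 (H(x) = x**2/((2*x)) = (1/(2*x))*x**2 = x/2)
1/H(k(K(-2/(-2)))) = 1/((1/2)*(-81)) = 1/(-81/2) = -2/81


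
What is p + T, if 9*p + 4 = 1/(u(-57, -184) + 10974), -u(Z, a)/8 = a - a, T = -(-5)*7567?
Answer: 3736767715/98766 ≈ 37835.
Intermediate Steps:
T = 37835 (T = -5*(-7567) = 37835)
u(Z, a) = 0 (u(Z, a) = -8*(a - a) = -8*0 = 0)
p = -43895/98766 (p = -4/9 + 1/(9*(0 + 10974)) = -4/9 + (⅑)/10974 = -4/9 + (⅑)*(1/10974) = -4/9 + 1/98766 = -43895/98766 ≈ -0.44443)
p + T = -43895/98766 + 37835 = 3736767715/98766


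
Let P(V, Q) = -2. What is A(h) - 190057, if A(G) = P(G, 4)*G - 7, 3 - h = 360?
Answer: -189350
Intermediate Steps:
h = -357 (h = 3 - 1*360 = 3 - 360 = -357)
A(G) = -7 - 2*G (A(G) = -2*G - 7 = -7 - 2*G)
A(h) - 190057 = (-7 - 2*(-357)) - 190057 = (-7 + 714) - 190057 = 707 - 190057 = -189350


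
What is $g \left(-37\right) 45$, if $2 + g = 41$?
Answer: $-64935$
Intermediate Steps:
$g = 39$ ($g = -2 + 41 = 39$)
$g \left(-37\right) 45 = 39 \left(-37\right) 45 = \left(-1443\right) 45 = -64935$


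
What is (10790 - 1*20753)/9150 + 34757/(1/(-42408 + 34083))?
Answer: -882523679571/3050 ≈ -2.8935e+8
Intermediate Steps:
(10790 - 1*20753)/9150 + 34757/(1/(-42408 + 34083)) = (10790 - 20753)*(1/9150) + 34757/(1/(-8325)) = -9963*1/9150 + 34757/(-1/8325) = -3321/3050 + 34757*(-8325) = -3321/3050 - 289352025 = -882523679571/3050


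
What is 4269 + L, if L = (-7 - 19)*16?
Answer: 3853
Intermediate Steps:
L = -416 (L = -26*16 = -416)
4269 + L = 4269 - 416 = 3853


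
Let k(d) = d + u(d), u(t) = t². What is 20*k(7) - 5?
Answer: 1115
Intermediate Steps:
k(d) = d + d²
20*k(7) - 5 = 20*(7*(1 + 7)) - 5 = 20*(7*8) - 5 = 20*56 - 5 = 1120 - 5 = 1115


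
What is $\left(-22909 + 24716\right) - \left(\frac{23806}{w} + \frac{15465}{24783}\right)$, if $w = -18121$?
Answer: $\frac{270606776478}{149697581} \approx 1807.7$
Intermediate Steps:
$\left(-22909 + 24716\right) - \left(\frac{23806}{w} + \frac{15465}{24783}\right) = \left(-22909 + 24716\right) - \left(\frac{23806}{-18121} + \frac{15465}{24783}\right) = 1807 - \left(23806 \left(- \frac{1}{18121}\right) + 15465 \cdot \frac{1}{24783}\right) = 1807 - \left(- \frac{23806}{18121} + \frac{5155}{8261}\right) = 1807 - - \frac{103247611}{149697581} = 1807 + \frac{103247611}{149697581} = \frac{270606776478}{149697581}$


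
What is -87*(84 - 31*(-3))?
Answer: -15399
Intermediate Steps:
-87*(84 - 31*(-3)) = -87*(84 + 93) = -87*177 = -15399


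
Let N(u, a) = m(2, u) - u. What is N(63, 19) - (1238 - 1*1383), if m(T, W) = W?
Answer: 145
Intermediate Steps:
N(u, a) = 0 (N(u, a) = u - u = 0)
N(63, 19) - (1238 - 1*1383) = 0 - (1238 - 1*1383) = 0 - (1238 - 1383) = 0 - 1*(-145) = 0 + 145 = 145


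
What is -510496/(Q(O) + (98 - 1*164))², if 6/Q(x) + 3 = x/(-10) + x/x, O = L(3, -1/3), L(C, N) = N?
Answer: -63465592/592767 ≈ -107.07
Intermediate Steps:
O = -⅓ (O = -1/3 = -1*⅓ = -⅓ ≈ -0.33333)
Q(x) = 6/(-2 - x/10) (Q(x) = 6/(-3 + (x/(-10) + x/x)) = 6/(-3 + (x*(-⅒) + 1)) = 6/(-3 + (-x/10 + 1)) = 6/(-3 + (1 - x/10)) = 6/(-2 - x/10))
-510496/(Q(O) + (98 - 1*164))² = -510496/(-60/(20 - ⅓) + (98 - 1*164))² = -510496/(-60/59/3 + (98 - 164))² = -510496/(-60*3/59 - 66)² = -510496/(-180/59 - 66)² = -510496/((-4074/59)²) = -510496/16597476/3481 = -510496*3481/16597476 = -63465592/592767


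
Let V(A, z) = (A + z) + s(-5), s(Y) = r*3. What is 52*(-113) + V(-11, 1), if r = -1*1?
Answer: -5889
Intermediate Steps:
r = -1
s(Y) = -3 (s(Y) = -1*3 = -3)
V(A, z) = -3 + A + z (V(A, z) = (A + z) - 3 = -3 + A + z)
52*(-113) + V(-11, 1) = 52*(-113) + (-3 - 11 + 1) = -5876 - 13 = -5889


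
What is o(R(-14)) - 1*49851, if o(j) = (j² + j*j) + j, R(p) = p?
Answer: -49473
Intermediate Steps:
o(j) = j + 2*j² (o(j) = (j² + j²) + j = 2*j² + j = j + 2*j²)
o(R(-14)) - 1*49851 = -14*(1 + 2*(-14)) - 1*49851 = -14*(1 - 28) - 49851 = -14*(-27) - 49851 = 378 - 49851 = -49473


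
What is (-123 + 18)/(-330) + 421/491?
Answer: 12699/10802 ≈ 1.1756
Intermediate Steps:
(-123 + 18)/(-330) + 421/491 = -105*(-1/330) + 421*(1/491) = 7/22 + 421/491 = 12699/10802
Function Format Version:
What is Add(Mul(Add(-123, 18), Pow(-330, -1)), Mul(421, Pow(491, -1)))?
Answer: Rational(12699, 10802) ≈ 1.1756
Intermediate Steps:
Add(Mul(Add(-123, 18), Pow(-330, -1)), Mul(421, Pow(491, -1))) = Add(Mul(-105, Rational(-1, 330)), Mul(421, Rational(1, 491))) = Add(Rational(7, 22), Rational(421, 491)) = Rational(12699, 10802)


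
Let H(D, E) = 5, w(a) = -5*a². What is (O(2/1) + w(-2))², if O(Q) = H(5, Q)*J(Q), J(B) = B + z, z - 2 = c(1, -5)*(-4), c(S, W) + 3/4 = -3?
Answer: 5625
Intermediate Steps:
c(S, W) = -15/4 (c(S, W) = -¾ - 3 = -15/4)
z = 17 (z = 2 - 15/4*(-4) = 2 + 15 = 17)
J(B) = 17 + B (J(B) = B + 17 = 17 + B)
O(Q) = 85 + 5*Q (O(Q) = 5*(17 + Q) = 85 + 5*Q)
(O(2/1) + w(-2))² = ((85 + 5*(2/1)) - 5*(-2)²)² = ((85 + 5*(2*1)) - 5*4)² = ((85 + 5*2) - 20)² = ((85 + 10) - 20)² = (95 - 20)² = 75² = 5625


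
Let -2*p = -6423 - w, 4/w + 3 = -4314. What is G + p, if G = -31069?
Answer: -240521659/8634 ≈ -27858.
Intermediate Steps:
w = -4/4317 (w = 4/(-3 - 4314) = 4/(-4317) = 4*(-1/4317) = -4/4317 ≈ -0.00092657)
p = 27728087/8634 (p = -(-6423 - 1*(-4/4317))/2 = -(-6423 + 4/4317)/2 = -½*(-27728087/4317) = 27728087/8634 ≈ 3211.5)
G + p = -31069 + 27728087/8634 = -240521659/8634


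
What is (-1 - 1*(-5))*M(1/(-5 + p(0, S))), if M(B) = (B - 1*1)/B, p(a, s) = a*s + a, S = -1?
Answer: 24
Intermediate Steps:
p(a, s) = a + a*s
M(B) = (-1 + B)/B (M(B) = (B - 1)/B = (-1 + B)/B)
(-1 - 1*(-5))*M(1/(-5 + p(0, S))) = (-1 - 1*(-5))*((-1 + 1/(-5 + 0*(1 - 1)))/(1/(-5 + 0*(1 - 1)))) = (-1 + 5)*((-1 + 1/(-5 + 0*0))/(1/(-5 + 0*0))) = 4*((-1 + 1/(-5 + 0))/(1/(-5 + 0))) = 4*((-1 + 1/(-5))/(1/(-5))) = 4*((-1 - 1/5)/(-1/5)) = 4*(-5*(-6/5)) = 4*6 = 24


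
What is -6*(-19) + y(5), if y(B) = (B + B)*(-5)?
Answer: 64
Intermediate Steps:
y(B) = -10*B (y(B) = (2*B)*(-5) = -10*B)
-6*(-19) + y(5) = -6*(-19) - 10*5 = 114 - 50 = 64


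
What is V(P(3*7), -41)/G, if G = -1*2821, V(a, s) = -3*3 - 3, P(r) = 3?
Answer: 12/2821 ≈ 0.0042538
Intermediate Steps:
V(a, s) = -12 (V(a, s) = -9 - 3 = -12)
G = -2821
V(P(3*7), -41)/G = -12/(-2821) = -12*(-1/2821) = 12/2821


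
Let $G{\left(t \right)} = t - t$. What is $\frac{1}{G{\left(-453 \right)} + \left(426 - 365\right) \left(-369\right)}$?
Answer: $- \frac{1}{22509} \approx -4.4427 \cdot 10^{-5}$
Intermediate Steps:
$G{\left(t \right)} = 0$
$\frac{1}{G{\left(-453 \right)} + \left(426 - 365\right) \left(-369\right)} = \frac{1}{0 + \left(426 - 365\right) \left(-369\right)} = \frac{1}{0 + 61 \left(-369\right)} = \frac{1}{0 - 22509} = \frac{1}{-22509} = - \frac{1}{22509}$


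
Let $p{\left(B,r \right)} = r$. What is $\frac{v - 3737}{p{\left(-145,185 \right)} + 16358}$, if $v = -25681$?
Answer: $- \frac{29418}{16543} \approx -1.7783$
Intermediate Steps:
$\frac{v - 3737}{p{\left(-145,185 \right)} + 16358} = \frac{-25681 - 3737}{185 + 16358} = - \frac{29418}{16543}$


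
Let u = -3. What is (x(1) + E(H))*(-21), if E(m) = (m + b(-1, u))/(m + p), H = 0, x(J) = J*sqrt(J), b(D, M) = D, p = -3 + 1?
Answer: -63/2 ≈ -31.500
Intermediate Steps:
p = -2
x(J) = J**(3/2)
E(m) = (-1 + m)/(-2 + m) (E(m) = (m - 1)/(m - 2) = (-1 + m)/(-2 + m))
(x(1) + E(H))*(-21) = (1**(3/2) + (-1 + 0)/(-2 + 0))*(-21) = (1 - 1/(-2))*(-21) = (1 - 1/2*(-1))*(-21) = (1 + 1/2)*(-21) = (3/2)*(-21) = -63/2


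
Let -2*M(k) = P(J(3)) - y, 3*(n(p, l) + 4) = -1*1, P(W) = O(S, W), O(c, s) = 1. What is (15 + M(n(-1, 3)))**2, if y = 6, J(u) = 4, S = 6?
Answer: 1225/4 ≈ 306.25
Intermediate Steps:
P(W) = 1
n(p, l) = -13/3 (n(p, l) = -4 + (-1*1)/3 = -4 + (1/3)*(-1) = -4 - 1/3 = -13/3)
M(k) = 5/2 (M(k) = -(1 - 1*6)/2 = -(1 - 6)/2 = -1/2*(-5) = 5/2)
(15 + M(n(-1, 3)))**2 = (15 + 5/2)**2 = (35/2)**2 = 1225/4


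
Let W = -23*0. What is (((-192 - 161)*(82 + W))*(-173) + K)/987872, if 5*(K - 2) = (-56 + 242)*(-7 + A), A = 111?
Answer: 6264411/1234840 ≈ 5.0731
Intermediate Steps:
W = 0
K = 19354/5 (K = 2 + ((-56 + 242)*(-7 + 111))/5 = 2 + (186*104)/5 = 2 + (⅕)*19344 = 2 + 19344/5 = 19354/5 ≈ 3870.8)
(((-192 - 161)*(82 + W))*(-173) + K)/987872 = (((-192 - 161)*(82 + 0))*(-173) + 19354/5)/987872 = (-353*82*(-173) + 19354/5)*(1/987872) = (-28946*(-173) + 19354/5)*(1/987872) = (5007658 + 19354/5)*(1/987872) = (25057644/5)*(1/987872) = 6264411/1234840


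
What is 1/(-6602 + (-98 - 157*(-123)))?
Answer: 1/12611 ≈ 7.9296e-5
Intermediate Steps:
1/(-6602 + (-98 - 157*(-123))) = 1/(-6602 + (-98 + 19311)) = 1/(-6602 + 19213) = 1/12611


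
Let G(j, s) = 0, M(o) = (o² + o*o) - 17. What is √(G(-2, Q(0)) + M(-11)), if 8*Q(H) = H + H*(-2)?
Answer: 15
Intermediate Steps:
M(o) = -17 + 2*o² (M(o) = (o² + o²) - 17 = 2*o² - 17 = -17 + 2*o²)
Q(H) = -H/8 (Q(H) = (H + H*(-2))/8 = (H - 2*H)/8 = (-H)/8 = -H/8)
√(G(-2, Q(0)) + M(-11)) = √(0 + (-17 + 2*(-11)²)) = √(0 + (-17 + 2*121)) = √(0 + (-17 + 242)) = √(0 + 225) = √225 = 15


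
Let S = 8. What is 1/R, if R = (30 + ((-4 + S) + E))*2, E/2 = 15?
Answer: 1/128 ≈ 0.0078125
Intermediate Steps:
E = 30 (E = 2*15 = 30)
R = 128 (R = (30 + ((-4 + 8) + 30))*2 = (30 + (4 + 30))*2 = (30 + 34)*2 = 64*2 = 128)
1/R = 1/128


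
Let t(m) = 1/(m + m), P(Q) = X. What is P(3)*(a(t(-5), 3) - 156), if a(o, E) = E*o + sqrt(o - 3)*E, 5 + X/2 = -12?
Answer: 26571/5 - 51*I*sqrt(310)/5 ≈ 5314.2 - 179.59*I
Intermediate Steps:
X = -34 (X = -10 + 2*(-12) = -10 - 24 = -34)
P(Q) = -34
t(m) = 1/(2*m)
a(o, E) = E*o + E*sqrt(-3 + o) (a(o, E) = E*o + sqrt(-3 + o)*E = E*o + E*sqrt(-3 + o))
P(3)*(a(t(-5), 3) - 156) = -34*(3*((1/2)/(-5) + sqrt(-3 + (1/2)/(-5))) - 156) = -34*(3*((1/2)*(-1/5) + sqrt(-3 + (1/2)*(-1/5))) - 156) = -34*(3*(-1/10 + sqrt(-3 - 1/10)) - 156) = -34*(3*(-1/10 + sqrt(-31/10)) - 156) = -34*(3*(-1/10 + I*sqrt(310)/10) - 156) = -34*((-3/10 + 3*I*sqrt(310)/10) - 156) = -34*(-1563/10 + 3*I*sqrt(310)/10) = 26571/5 - 51*I*sqrt(310)/5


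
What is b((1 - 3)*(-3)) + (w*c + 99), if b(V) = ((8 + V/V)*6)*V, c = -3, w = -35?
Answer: 528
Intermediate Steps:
b(V) = 54*V (b(V) = ((8 + 1)*6)*V = (9*6)*V = 54*V)
b((1 - 3)*(-3)) + (w*c + 99) = 54*((1 - 3)*(-3)) + (-35*(-3) + 99) = 54*(-2*(-3)) + (105 + 99) = 54*6 + 204 = 324 + 204 = 528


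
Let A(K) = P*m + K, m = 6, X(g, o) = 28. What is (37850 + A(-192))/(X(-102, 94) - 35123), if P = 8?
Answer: -37706/35095 ≈ -1.0744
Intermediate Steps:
A(K) = 48 + K (A(K) = 8*6 + K = 48 + K)
(37850 + A(-192))/(X(-102, 94) - 35123) = (37850 + (48 - 192))/(28 - 35123) = (37850 - 144)/(-35095) = 37706*(-1/35095) = -37706/35095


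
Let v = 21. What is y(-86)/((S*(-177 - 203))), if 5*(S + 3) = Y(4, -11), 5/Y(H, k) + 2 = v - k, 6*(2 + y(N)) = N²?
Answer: 1846/1691 ≈ 1.0917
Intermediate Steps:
y(N) = -2 + N²/6
Y(H, k) = 5/(19 - k) (Y(H, k) = 5/(-2 + (21 - k)) = 5/(19 - k))
S = -89/30 (S = -3 + (-5/(-19 - 11))/5 = -3 + (-5/(-30))/5 = -3 + (-5*(-1/30))/5 = -3 + (⅕)*(⅙) = -3 + 1/30 = -89/30 ≈ -2.9667)
y(-86)/((S*(-177 - 203))) = (-2 + (⅙)*(-86)²)/((-89*(-177 - 203)/30)) = (-2 + (⅙)*7396)/((-89/30*(-380))) = (-2 + 3698/3)/(3382/3) = (3692/3)*(3/3382) = 1846/1691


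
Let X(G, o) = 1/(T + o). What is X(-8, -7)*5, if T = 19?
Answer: 5/12 ≈ 0.41667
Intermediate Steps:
X(G, o) = 1/(19 + o)
X(-8, -7)*5 = 5/(19 - 7) = 5/12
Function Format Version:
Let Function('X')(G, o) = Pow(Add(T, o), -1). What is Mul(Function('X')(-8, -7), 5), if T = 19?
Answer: Rational(5, 12) ≈ 0.41667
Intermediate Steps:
Function('X')(G, o) = Pow(Add(19, o), -1)
Mul(Function('X')(-8, -7), 5) = Mul(Pow(Add(19, -7), -1), 5) = Mul(Pow(12, -1), 5) = Mul(Rational(1, 12), 5) = Rational(5, 12)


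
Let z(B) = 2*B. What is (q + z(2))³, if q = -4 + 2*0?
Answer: 0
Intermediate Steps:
q = -4 (q = -4 + 0 = -4)
(q + z(2))³ = (-4 + 2*2)³ = (-4 + 4)³ = 0³ = 0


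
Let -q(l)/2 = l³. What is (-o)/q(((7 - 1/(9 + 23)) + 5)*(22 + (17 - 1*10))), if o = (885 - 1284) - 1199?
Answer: -26181632/1370220042043 ≈ -1.9108e-5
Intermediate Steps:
q(l) = -2*l³
o = -1598 (o = -399 - 1199 = -1598)
(-o)/q(((7 - 1/(9 + 23)) + 5)*(22 + (17 - 1*10))) = (-1*(-1598))/((-2*(22 + (17 - 1*10))³*((7 - 1/(9 + 23)) + 5)³)) = 1598/((-2*(22 + (17 - 10))³*((7 - 1/32) + 5)³)) = 1598/((-2*(22 + 7)³*((7 - 1*1/32) + 5)³)) = 1598/((-2*24389*((7 - 1/32) + 5)³)) = 1598/((-2*24389*(223/32 + 5)³)) = 1598/((-2*((383/32)*29)³)) = 1598/((-2*(11107/32)³)) = 1598/((-2*1370220042043/32768)) = 1598/(-1370220042043/16384) = 1598*(-16384/1370220042043) = -26181632/1370220042043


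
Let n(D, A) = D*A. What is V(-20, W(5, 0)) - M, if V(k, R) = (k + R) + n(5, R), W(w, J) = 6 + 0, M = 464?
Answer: -448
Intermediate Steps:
n(D, A) = A*D
W(w, J) = 6
V(k, R) = k + 6*R (V(k, R) = (k + R) + R*5 = (R + k) + 5*R = k + 6*R)
V(-20, W(5, 0)) - M = (-20 + 6*6) - 1*464 = (-20 + 36) - 464 = 16 - 464 = -448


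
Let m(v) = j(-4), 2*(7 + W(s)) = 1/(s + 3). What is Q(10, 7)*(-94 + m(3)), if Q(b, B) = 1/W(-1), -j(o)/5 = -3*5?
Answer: 76/27 ≈ 2.8148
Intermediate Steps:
W(s) = -7 + 1/(2*(3 + s)) (W(s) = -7 + 1/(2*(s + 3)) = -7 + 1/(2*(3 + s)))
j(o) = 75 (j(o) = -(-15)*5 = -5*(-15) = 75)
m(v) = 75
Q(b, B) = -4/27 (Q(b, B) = 1/((-41 - 14*(-1))/(2*(3 - 1))) = 1/((1/2)*(-41 + 14)/2) = 1/((1/2)*(1/2)*(-27)) = 1/(-27/4) = -4/27)
Q(10, 7)*(-94 + m(3)) = -4*(-94 + 75)/27 = -4/27*(-19) = 76/27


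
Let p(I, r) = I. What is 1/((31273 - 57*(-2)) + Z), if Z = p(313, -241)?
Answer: 1/31700 ≈ 3.1546e-5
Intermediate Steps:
Z = 313
1/((31273 - 57*(-2)) + Z) = 1/((31273 - 57*(-2)) + 313) = 1/((31273 + 114) + 313) = 1/(31387 + 313) = 1/31700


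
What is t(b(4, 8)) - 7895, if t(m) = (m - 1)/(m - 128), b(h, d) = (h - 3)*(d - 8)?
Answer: -1010559/128 ≈ -7895.0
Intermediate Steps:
b(h, d) = (-8 + d)*(-3 + h) (b(h, d) = (-3 + h)*(-8 + d) = (-8 + d)*(-3 + h))
t(m) = (-1 + m)/(-128 + m)
t(b(4, 8)) - 7895 = (-1 + (24 - 8*4 - 3*8 + 8*4))/(-128 + (24 - 8*4 - 3*8 + 8*4)) - 7895 = (-1 + (24 - 32 - 24 + 32))/(-128 + (24 - 32 - 24 + 32)) - 7895 = (-1 + 0)/(-128 + 0) - 7895 = -1/(-128) - 7895 = -1/128*(-1) - 7895 = 1/128 - 7895 = -1010559/128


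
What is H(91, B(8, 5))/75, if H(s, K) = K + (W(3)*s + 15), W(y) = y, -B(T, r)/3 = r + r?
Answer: 86/25 ≈ 3.4400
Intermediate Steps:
B(T, r) = -6*r (B(T, r) = -3*(r + r) = -6*r)
H(s, K) = 15 + K + 3*s (H(s, K) = K + (3*s + 15) = K + (15 + 3*s) = 15 + K + 3*s)
H(91, B(8, 5))/75 = (15 - 6*5 + 3*91)/75 = (15 - 30 + 273)*(1/75) = 258*(1/75) = 86/25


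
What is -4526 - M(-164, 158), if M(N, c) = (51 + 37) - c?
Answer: -4456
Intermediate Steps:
M(N, c) = 88 - c
-4526 - M(-164, 158) = -4526 - (88 - 1*158) = -4526 - (88 - 158) = -4526 - 1*(-70) = -4526 + 70 = -4456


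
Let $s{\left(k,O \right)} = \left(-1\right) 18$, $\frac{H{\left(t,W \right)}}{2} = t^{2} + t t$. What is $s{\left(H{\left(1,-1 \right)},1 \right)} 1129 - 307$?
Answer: $-20629$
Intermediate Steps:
$H{\left(t,W \right)} = 4 t^{2}$ ($H{\left(t,W \right)} = 2 \left(t^{2} + t t\right) = 2 \left(t^{2} + t^{2}\right) = 2 \cdot 2 t^{2} = 4 t^{2}$)
$s{\left(k,O \right)} = -18$
$s{\left(H{\left(1,-1 \right)},1 \right)} 1129 - 307 = \left(-18\right) 1129 - 307 = -20322 - 307 = -20629$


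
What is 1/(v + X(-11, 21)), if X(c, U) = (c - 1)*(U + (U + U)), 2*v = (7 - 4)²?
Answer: -2/1503 ≈ -0.0013307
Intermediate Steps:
v = 9/2 (v = (7 - 4)²/2 = (½)*3² = (½)*9 = 9/2 ≈ 4.5000)
X(c, U) = 3*U*(-1 + c) (X(c, U) = (-1 + c)*(U + 2*U) = (-1 + c)*(3*U) = 3*U*(-1 + c))
1/(v + X(-11, 21)) = 1/(9/2 + 3*21*(-1 - 11)) = 1/(9/2 + 3*21*(-12)) = 1/(9/2 - 756) = 1/(-1503/2) = -2/1503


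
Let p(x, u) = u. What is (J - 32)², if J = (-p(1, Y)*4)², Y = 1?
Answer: 256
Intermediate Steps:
J = 16 (J = (-1*1*4)² = (-1*4)² = (-4)² = 16)
(J - 32)² = (16 - 32)² = (-16)² = 256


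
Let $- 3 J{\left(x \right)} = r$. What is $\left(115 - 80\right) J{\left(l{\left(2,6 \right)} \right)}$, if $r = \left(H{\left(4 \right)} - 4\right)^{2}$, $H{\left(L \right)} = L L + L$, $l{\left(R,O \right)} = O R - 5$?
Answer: $- \frac{8960}{3} \approx -2986.7$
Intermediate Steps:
$l{\left(R,O \right)} = -5 + O R$
$H{\left(L \right)} = L + L^{2}$ ($H{\left(L \right)} = L^{2} + L = L + L^{2}$)
$r = 256$ ($r = \left(4 \left(1 + 4\right) - 4\right)^{2} = \left(4 \cdot 5 - 4\right)^{2} = \left(20 - 4\right)^{2} = 16^{2} = 256$)
$J{\left(x \right)} = - \frac{256}{3}$ ($J{\left(x \right)} = \left(- \frac{1}{3}\right) 256 = - \frac{256}{3}$)
$\left(115 - 80\right) J{\left(l{\left(2,6 \right)} \right)} = \left(115 - 80\right) \left(- \frac{256}{3}\right) = 35 \left(- \frac{256}{3}\right) = - \frac{8960}{3}$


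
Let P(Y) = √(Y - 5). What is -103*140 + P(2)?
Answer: -14420 + I*√3 ≈ -14420.0 + 1.732*I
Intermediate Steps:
P(Y) = √(-5 + Y)
-103*140 + P(2) = -103*140 + √(-5 + 2) = -14420 + √(-3) = -14420 + I*√3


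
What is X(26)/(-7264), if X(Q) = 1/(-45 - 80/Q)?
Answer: 13/4540000 ≈ 2.8634e-6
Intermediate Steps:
X(26)/(-7264) = -1*26/(80 + 45*26)/(-7264) = -1*26/(80 + 1170)*(-1/7264) = -1*26/1250*(-1/7264) = -1*26*1/1250*(-1/7264) = -13/625*(-1/7264) = 13/4540000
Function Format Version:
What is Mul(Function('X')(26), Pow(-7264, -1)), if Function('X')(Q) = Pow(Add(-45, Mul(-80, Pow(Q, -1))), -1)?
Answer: Rational(13, 4540000) ≈ 2.8634e-6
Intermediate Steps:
Mul(Function('X')(26), Pow(-7264, -1)) = Mul(Mul(-1, 26, Pow(Add(80, Mul(45, 26)), -1)), Pow(-7264, -1)) = Mul(Mul(-1, 26, Pow(Add(80, 1170), -1)), Rational(-1, 7264)) = Mul(Mul(-1, 26, Pow(1250, -1)), Rational(-1, 7264)) = Mul(Mul(-1, 26, Rational(1, 1250)), Rational(-1, 7264)) = Mul(Rational(-13, 625), Rational(-1, 7264)) = Rational(13, 4540000)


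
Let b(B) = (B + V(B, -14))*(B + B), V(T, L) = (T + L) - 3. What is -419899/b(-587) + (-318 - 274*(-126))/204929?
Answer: -38221489967/286538695386 ≈ -0.13339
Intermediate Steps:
V(T, L) = -3 + L + T (V(T, L) = (L + T) - 3 = -3 + L + T)
b(B) = 2*B*(-17 + 2*B) (b(B) = (B + (-3 - 14 + B))*(B + B) = (B + (-17 + B))*(2*B) = (-17 + 2*B)*(2*B) = 2*B*(-17 + 2*B))
-419899/b(-587) + (-318 - 274*(-126))/204929 = -419899*(-1/(1174*(-17 + 2*(-587)))) + (-318 - 274*(-126))/204929 = -419899*(-1/(1174*(-17 - 1174))) + (-318 + 34524)*(1/204929) = -419899/(2*(-587)*(-1191)) + 34206*(1/204929) = -419899/1398234 + 34206/204929 = -38221489967/286538695386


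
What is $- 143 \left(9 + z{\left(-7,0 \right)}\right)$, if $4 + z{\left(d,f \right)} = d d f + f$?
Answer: $-715$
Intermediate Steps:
$z{\left(d,f \right)} = -4 + f + f d^{2}$ ($z{\left(d,f \right)} = -4 + \left(d d f + f\right) = -4 + \left(d^{2} f + f\right) = -4 + \left(f d^{2} + f\right) = -4 + \left(f + f d^{2}\right) = -4 + f + f d^{2}$)
$- 143 \left(9 + z{\left(-7,0 \right)}\right) = - 143 \left(9 + \left(-4 + 0 + 0 \left(-7\right)^{2}\right)\right) = - 143 \left(9 + \left(-4 + 0 + 0 \cdot 49\right)\right) = - 143 \left(9 + \left(-4 + 0 + 0\right)\right) = - 143 \left(9 - 4\right) = \left(-143\right) 5 = -715$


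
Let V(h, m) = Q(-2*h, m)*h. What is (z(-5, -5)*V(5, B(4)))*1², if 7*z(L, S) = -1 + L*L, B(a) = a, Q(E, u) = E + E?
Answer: -2400/7 ≈ -342.86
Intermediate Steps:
Q(E, u) = 2*E
V(h, m) = -4*h² (V(h, m) = (2*(-2*h))*h = (-4*h)*h = -4*h²)
z(L, S) = -⅐ + L²/7 (z(L, S) = (-1 + L*L)/7 = (-1 + L²)/7 = -⅐ + L²/7)
(z(-5, -5)*V(5, B(4)))*1² = ((-⅐ + (⅐)*(-5)²)*(-4*5²))*1² = ((-⅐ + (⅐)*25)*(-4*25))*1 = ((-⅐ + 25/7)*(-100))*1 = ((24/7)*(-100))*1 = -2400/7*1 = -2400/7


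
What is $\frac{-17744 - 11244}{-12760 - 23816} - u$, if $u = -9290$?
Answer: $\frac{84955007}{9144} \approx 9290.8$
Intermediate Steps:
$\frac{-17744 - 11244}{-12760 - 23816} - u = \frac{-17744 - 11244}{-12760 - 23816} - -9290 = - \frac{28988}{-36576} + 9290 = \left(-28988\right) \left(- \frac{1}{36576}\right) + 9290 = \frac{7247}{9144} + 9290 = \frac{84955007}{9144}$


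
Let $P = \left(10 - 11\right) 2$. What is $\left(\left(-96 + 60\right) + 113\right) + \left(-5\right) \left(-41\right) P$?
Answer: $-333$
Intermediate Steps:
$P = -2$ ($P = \left(-1\right) 2 = -2$)
$\left(\left(-96 + 60\right) + 113\right) + \left(-5\right) \left(-41\right) P = \left(\left(-96 + 60\right) + 113\right) + \left(-5\right) \left(-41\right) \left(-2\right) = \left(-36 + 113\right) + 205 \left(-2\right) = 77 - 410 = -333$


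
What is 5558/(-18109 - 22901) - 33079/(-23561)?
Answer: 612808876/483118305 ≈ 1.2684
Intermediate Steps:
5558/(-18109 - 22901) - 33079/(-23561) = 5558/(-41010) - 33079*(-1/23561) = 5558*(-1/41010) + 33079/23561 = -2779/20505 + 33079/23561 = 612808876/483118305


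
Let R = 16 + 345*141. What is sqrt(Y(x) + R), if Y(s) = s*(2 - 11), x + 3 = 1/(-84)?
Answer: sqrt(9542869)/14 ≈ 220.65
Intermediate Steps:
x = -253/84 (x = -3 + 1/(-84) = -3 - 1/84 = -253/84 ≈ -3.0119)
R = 48661 (R = 16 + 48645 = 48661)
Y(s) = -9*s (Y(s) = s*(-9) = -9*s)
sqrt(Y(x) + R) = sqrt(-9*(-253/84) + 48661) = sqrt(759/28 + 48661) = sqrt(1363267/28) = sqrt(9542869)/14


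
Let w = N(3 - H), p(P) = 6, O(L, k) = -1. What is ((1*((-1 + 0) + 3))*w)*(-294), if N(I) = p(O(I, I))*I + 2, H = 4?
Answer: 2352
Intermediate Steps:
N(I) = 2 + 6*I (N(I) = 6*I + 2 = 2 + 6*I)
w = -4 (w = 2 + 6*(3 - 1*4) = 2 + 6*(3 - 4) = 2 + 6*(-1) = 2 - 6 = -4)
((1*((-1 + 0) + 3))*w)*(-294) = ((1*((-1 + 0) + 3))*(-4))*(-294) = ((1*(-1 + 3))*(-4))*(-294) = ((1*2)*(-4))*(-294) = (2*(-4))*(-294) = -8*(-294) = 2352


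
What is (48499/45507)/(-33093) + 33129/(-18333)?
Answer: -23998048274/13279856877 ≈ -1.8071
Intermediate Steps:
(48499/45507)/(-33093) + 33129/(-18333) = (48499*(1/45507))*(-1/33093) + 33129*(-1/18333) = (4409/4137)*(-1/33093) - 1227/679 = -4409/136905741 - 1227/679 = -23998048274/13279856877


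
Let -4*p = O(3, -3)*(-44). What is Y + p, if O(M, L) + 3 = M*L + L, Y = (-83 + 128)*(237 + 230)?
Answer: 20850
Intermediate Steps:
Y = 21015 (Y = 45*467 = 21015)
O(M, L) = -3 + L + L*M (O(M, L) = -3 + (M*L + L) = -3 + (L*M + L) = -3 + (L + L*M) = -3 + L + L*M)
p = -165 (p = -(-3 - 3 - 3*3)*(-44)/4 = -(-3 - 3 - 9)*(-44)/4 = -(-15)*(-44)/4 = -¼*660 = -165)
Y + p = 21015 - 165 = 20850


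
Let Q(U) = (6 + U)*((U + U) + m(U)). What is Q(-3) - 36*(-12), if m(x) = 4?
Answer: 426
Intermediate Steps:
Q(U) = (4 + 2*U)*(6 + U) (Q(U) = (6 + U)*((U + U) + 4) = (6 + U)*(2*U + 4) = (6 + U)*(4 + 2*U) = (4 + 2*U)*(6 + U))
Q(-3) - 36*(-12) = (24 + 2*(-3)² + 16*(-3)) - 36*(-12) = (24 + 2*9 - 48) + 432 = (24 + 18 - 48) + 432 = -6 + 432 = 426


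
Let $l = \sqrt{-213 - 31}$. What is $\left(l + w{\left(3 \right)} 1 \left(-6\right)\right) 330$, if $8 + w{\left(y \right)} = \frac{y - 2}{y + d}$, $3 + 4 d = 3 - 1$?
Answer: $15120 + 660 i \sqrt{61} \approx 15120.0 + 5154.8 i$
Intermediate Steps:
$d = - \frac{1}{4}$ ($d = - \frac{3}{4} + \frac{3 - 1}{4} = - \frac{3}{4} + \frac{1}{4} \cdot 2 = - \frac{3}{4} + \frac{1}{2} = - \frac{1}{4} \approx -0.25$)
$w{\left(y \right)} = -8 + \frac{-2 + y}{- \frac{1}{4} + y}$ ($w{\left(y \right)} = -8 + \frac{y - 2}{y - \frac{1}{4}} = -8 + \frac{-2 + y}{- \frac{1}{4} + y}$)
$l = 2 i \sqrt{61}$ ($l = \sqrt{-244} = 2 i \sqrt{61} \approx 15.62 i$)
$\left(l + w{\left(3 \right)} 1 \left(-6\right)\right) 330 = \left(2 i \sqrt{61} + \left(-28\right) 3 \frac{1}{-1 + 4 \cdot 3} \cdot 1 \left(-6\right)\right) 330 = \left(2 i \sqrt{61} + \left(-28\right) 3 \frac{1}{-1 + 12} \cdot 1 \left(-6\right)\right) 330 = \left(2 i \sqrt{61} + \left(-28\right) 3 \cdot \frac{1}{11} \cdot 1 \left(-6\right)\right) 330 = \left(2 i \sqrt{61} + \left(- \frac{84}{11}\right) 1 \left(-6\right)\right) 330 = \left(2 i \sqrt{61} - - \frac{504}{11}\right) 330 = \left(2 i \sqrt{61} + \frac{504}{11}\right) 330 = \left(\frac{504}{11} + 2 i \sqrt{61}\right) 330 = 15120 + 660 i \sqrt{61}$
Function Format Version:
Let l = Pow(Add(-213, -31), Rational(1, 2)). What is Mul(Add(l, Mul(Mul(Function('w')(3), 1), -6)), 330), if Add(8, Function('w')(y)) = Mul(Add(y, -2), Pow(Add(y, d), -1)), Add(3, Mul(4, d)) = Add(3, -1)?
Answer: Add(15120, Mul(660, I, Pow(61, Rational(1, 2)))) ≈ Add(15120., Mul(5154.8, I))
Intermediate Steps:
d = Rational(-1, 4) (d = Add(Rational(-3, 4), Mul(Rational(1, 4), Add(3, -1))) = Add(Rational(-3, 4), Mul(Rational(1, 4), 2)) = Add(Rational(-3, 4), Rational(1, 2)) = Rational(-1, 4) ≈ -0.25000)
Function('w')(y) = Add(-8, Mul(Pow(Add(Rational(-1, 4), y), -1), Add(-2, y))) (Function('w')(y) = Add(-8, Mul(Add(y, -2), Pow(Add(y, Rational(-1, 4)), -1))) = Add(-8, Mul(Add(-2, y), Pow(Add(Rational(-1, 4), y), -1))) = Add(-8, Mul(Pow(Add(Rational(-1, 4), y), -1), Add(-2, y))))
l = Mul(2, I, Pow(61, Rational(1, 2))) (l = Pow(-244, Rational(1, 2)) = Mul(2, I, Pow(61, Rational(1, 2))) ≈ Mul(15.620, I))
Mul(Add(l, Mul(Mul(Function('w')(3), 1), -6)), 330) = Mul(Add(Mul(2, I, Pow(61, Rational(1, 2))), Mul(Mul(Mul(-28, 3, Pow(Add(-1, Mul(4, 3)), -1)), 1), -6)), 330) = Mul(Add(Mul(2, I, Pow(61, Rational(1, 2))), Mul(Mul(Mul(-28, 3, Pow(Add(-1, 12), -1)), 1), -6)), 330) = Mul(Add(Mul(2, I, Pow(61, Rational(1, 2))), Mul(Mul(Mul(-28, 3, Pow(11, -1)), 1), -6)), 330) = Mul(Add(Mul(2, I, Pow(61, Rational(1, 2))), Mul(Mul(Mul(-28, 3, Rational(1, 11)), 1), -6)), 330) = Mul(Add(Mul(2, I, Pow(61, Rational(1, 2))), Mul(Mul(Rational(-84, 11), 1), -6)), 330) = Mul(Add(Mul(2, I, Pow(61, Rational(1, 2))), Mul(Rational(-84, 11), -6)), 330) = Mul(Add(Mul(2, I, Pow(61, Rational(1, 2))), Rational(504, 11)), 330) = Mul(Add(Rational(504, 11), Mul(2, I, Pow(61, Rational(1, 2)))), 330) = Add(15120, Mul(660, I, Pow(61, Rational(1, 2))))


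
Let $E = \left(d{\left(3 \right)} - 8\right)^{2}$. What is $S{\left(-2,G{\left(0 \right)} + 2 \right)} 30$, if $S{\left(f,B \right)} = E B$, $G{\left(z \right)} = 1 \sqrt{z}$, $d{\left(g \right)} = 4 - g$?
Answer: $2940$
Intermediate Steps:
$G{\left(z \right)} = \sqrt{z}$
$E = 49$ ($E = \left(\left(4 - 3\right) - 8\right)^{2} = \left(1 - 8\right)^{2} = \left(-7\right)^{2} = 49$)
$S{\left(f,B \right)} = 49 B$
$S{\left(-2,G{\left(0 \right)} + 2 \right)} 30 = 49 \left(\sqrt{0} + 2\right) 30 = 49 \left(0 + 2\right) 30 = 49 \cdot 2 \cdot 30 = 98 \cdot 30 = 2940$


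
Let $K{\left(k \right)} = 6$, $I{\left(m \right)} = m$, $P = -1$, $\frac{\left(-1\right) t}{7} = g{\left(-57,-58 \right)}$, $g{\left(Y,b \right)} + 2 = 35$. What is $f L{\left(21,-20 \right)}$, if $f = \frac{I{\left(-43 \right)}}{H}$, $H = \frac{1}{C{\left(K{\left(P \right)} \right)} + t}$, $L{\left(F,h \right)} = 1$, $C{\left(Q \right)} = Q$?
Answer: $9675$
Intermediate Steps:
$g{\left(Y,b \right)} = 33$ ($g{\left(Y,b \right)} = -2 + 35 = 33$)
$t = -231$ ($t = \left(-7\right) 33 = -231$)
$H = - \frac{1}{225}$ ($H = \frac{1}{6 - 231} = \frac{1}{-225} = - \frac{1}{225} \approx -0.0044444$)
$f = 9675$ ($f = - \frac{43}{- \frac{1}{225}} = \left(-43\right) \left(-225\right) = 9675$)
$f L{\left(21,-20 \right)} = 9675 \cdot 1 = 9675$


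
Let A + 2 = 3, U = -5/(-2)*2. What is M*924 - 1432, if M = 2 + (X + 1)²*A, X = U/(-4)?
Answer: 1895/4 ≈ 473.75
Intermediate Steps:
U = 5 (U = -5*(-½)*2 = (5/2)*2 = 5)
A = 1 (A = -2 + 3 = 1)
X = -5/4 (X = 5/(-4) = 5*(-¼) = -5/4 ≈ -1.2500)
M = 33/16 (M = 2 + (-5/4 + 1)²*1 = 2 + (-¼)²*1 = 2 + (1/16)*1 = 2 + 1/16 = 33/16 ≈ 2.0625)
M*924 - 1432 = (33/16)*924 - 1432 = 7623/4 - 1432 = 1895/4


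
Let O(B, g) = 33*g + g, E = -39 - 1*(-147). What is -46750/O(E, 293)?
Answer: -1375/293 ≈ -4.6928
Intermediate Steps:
E = 108 (E = -39 + 147 = 108)
O(B, g) = 34*g
-46750/O(E, 293) = -46750/(34*293) = -46750/9962 = -1*1375/293 = -1375/293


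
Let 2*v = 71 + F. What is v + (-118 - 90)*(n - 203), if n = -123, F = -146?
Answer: 135541/2 ≈ 67771.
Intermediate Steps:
v = -75/2 (v = (71 - 146)/2 = (½)*(-75) = -75/2 ≈ -37.500)
v + (-118 - 90)*(n - 203) = -75/2 + (-118 - 90)*(-123 - 203) = -75/2 - 208*(-326) = -75/2 + 67808 = 135541/2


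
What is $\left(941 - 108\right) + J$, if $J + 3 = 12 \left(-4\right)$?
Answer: $782$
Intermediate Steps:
$J = -51$ ($J = -3 + 12 \left(-4\right) = -3 - 48 = -51$)
$\left(941 - 108\right) + J = \left(941 - 108\right) - 51 = 833 - 51 = 782$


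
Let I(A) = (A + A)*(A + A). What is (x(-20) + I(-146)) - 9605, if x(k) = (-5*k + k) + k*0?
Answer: 75739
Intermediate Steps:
I(A) = 4*A**2 (I(A) = (2*A)*(2*A) = 4*A**2)
x(k) = -4*k (x(k) = -4*k + 0 = -4*k)
(x(-20) + I(-146)) - 9605 = (-4*(-20) + 4*(-146)**2) - 9605 = (80 + 4*21316) - 9605 = (80 + 85264) - 9605 = 85344 - 9605 = 75739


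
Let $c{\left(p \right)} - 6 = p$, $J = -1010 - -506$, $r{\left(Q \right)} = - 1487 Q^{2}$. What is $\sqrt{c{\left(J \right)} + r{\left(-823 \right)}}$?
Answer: $i \sqrt{1007188721} \approx 31736.0 i$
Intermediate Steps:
$J = -504$ ($J = -1010 + 506 = -504$)
$c{\left(p \right)} = 6 + p$
$\sqrt{c{\left(J \right)} + r{\left(-823 \right)}} = \sqrt{\left(6 - 504\right) - 1487 \left(-823\right)^{2}} = \sqrt{-498 - 1007188223} = \sqrt{-1007188721} = i \sqrt{1007188721}$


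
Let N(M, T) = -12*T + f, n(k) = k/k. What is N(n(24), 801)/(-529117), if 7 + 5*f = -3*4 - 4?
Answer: 48083/2645585 ≈ 0.018175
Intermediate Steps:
n(k) = 1
f = -23/5 (f = -7/5 + (-3*4 - 4)/5 = -7/5 + (-12 - 4)/5 = -7/5 + (⅕)*(-16) = -7/5 - 16/5 = -23/5 ≈ -4.6000)
N(M, T) = -23/5 - 12*T (N(M, T) = -12*T - 23/5 = -23/5 - 12*T)
N(n(24), 801)/(-529117) = (-23/5 - 12*801)/(-529117) = (-23/5 - 9612)*(-1/529117) = -48083/5*(-1/529117) = 48083/2645585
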